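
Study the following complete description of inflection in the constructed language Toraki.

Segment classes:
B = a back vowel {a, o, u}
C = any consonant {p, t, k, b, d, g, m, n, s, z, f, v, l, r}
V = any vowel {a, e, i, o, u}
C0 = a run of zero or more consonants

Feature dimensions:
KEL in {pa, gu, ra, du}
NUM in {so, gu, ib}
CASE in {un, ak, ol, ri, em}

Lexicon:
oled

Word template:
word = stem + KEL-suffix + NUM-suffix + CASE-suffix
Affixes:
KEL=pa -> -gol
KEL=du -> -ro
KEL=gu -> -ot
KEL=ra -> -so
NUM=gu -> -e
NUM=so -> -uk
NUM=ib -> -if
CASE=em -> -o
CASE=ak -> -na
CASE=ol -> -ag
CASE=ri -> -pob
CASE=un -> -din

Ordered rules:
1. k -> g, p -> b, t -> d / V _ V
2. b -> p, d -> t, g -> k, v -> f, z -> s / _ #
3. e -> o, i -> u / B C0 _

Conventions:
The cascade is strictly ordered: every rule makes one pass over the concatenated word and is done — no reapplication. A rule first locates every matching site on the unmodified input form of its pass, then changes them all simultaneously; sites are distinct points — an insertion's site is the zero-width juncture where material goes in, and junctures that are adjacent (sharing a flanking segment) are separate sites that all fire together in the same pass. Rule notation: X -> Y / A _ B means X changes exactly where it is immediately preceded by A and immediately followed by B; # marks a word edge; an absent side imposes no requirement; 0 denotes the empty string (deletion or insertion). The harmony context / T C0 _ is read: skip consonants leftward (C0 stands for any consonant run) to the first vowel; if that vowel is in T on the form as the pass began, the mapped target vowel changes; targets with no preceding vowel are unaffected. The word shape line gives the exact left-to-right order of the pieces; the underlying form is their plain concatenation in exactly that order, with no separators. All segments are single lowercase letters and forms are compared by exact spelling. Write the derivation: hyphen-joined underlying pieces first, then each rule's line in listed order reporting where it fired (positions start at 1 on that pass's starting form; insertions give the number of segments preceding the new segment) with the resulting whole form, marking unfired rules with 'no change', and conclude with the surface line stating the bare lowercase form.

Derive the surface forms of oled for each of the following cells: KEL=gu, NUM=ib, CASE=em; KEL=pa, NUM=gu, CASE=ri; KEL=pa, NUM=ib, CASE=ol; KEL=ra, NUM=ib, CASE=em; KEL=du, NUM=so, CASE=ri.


cell KEL=gu, NUM=ib, CASE=em:
underlying: oled-ot-if-o
1. k -> g, p -> b, t -> d / V _ V: fires at position(s) 6: oledodifo
2. b -> p, d -> t, g -> k, v -> f, z -> s / _ #: no change
3. e -> o, i -> u / B C0 _: fires at position(s) 3, 7: olododufo
surface: olododufo

cell KEL=pa, NUM=gu, CASE=ri:
underlying: oled-gol-e-pob
1. k -> g, p -> b, t -> d / V _ V: fires at position(s) 9: oledgolebob
2. b -> p, d -> t, g -> k, v -> f, z -> s / _ #: fires at position(s) 11: oledgolebop
3. e -> o, i -> u / B C0 _: fires at position(s) 3, 8: olodgolobop
surface: olodgolobop

cell KEL=pa, NUM=ib, CASE=ol:
underlying: oled-gol-if-ag
1. k -> g, p -> b, t -> d / V _ V: no change
2. b -> p, d -> t, g -> k, v -> f, z -> s / _ #: fires at position(s) 11: oledgolifak
3. e -> o, i -> u / B C0 _: fires at position(s) 3, 8: olodgolufak
surface: olodgolufak

cell KEL=ra, NUM=ib, CASE=em:
underlying: oled-so-if-o
1. k -> g, p -> b, t -> d / V _ V: no change
2. b -> p, d -> t, g -> k, v -> f, z -> s / _ #: no change
3. e -> o, i -> u / B C0 _: fires at position(s) 3, 7: olodsoufo
surface: olodsoufo

cell KEL=du, NUM=so, CASE=ri:
underlying: oled-ro-uk-pob
1. k -> g, p -> b, t -> d / V _ V: no change
2. b -> p, d -> t, g -> k, v -> f, z -> s / _ #: fires at position(s) 11: oledroukpop
3. e -> o, i -> u / B C0 _: fires at position(s) 3: olodroukpop
surface: olodroukpop


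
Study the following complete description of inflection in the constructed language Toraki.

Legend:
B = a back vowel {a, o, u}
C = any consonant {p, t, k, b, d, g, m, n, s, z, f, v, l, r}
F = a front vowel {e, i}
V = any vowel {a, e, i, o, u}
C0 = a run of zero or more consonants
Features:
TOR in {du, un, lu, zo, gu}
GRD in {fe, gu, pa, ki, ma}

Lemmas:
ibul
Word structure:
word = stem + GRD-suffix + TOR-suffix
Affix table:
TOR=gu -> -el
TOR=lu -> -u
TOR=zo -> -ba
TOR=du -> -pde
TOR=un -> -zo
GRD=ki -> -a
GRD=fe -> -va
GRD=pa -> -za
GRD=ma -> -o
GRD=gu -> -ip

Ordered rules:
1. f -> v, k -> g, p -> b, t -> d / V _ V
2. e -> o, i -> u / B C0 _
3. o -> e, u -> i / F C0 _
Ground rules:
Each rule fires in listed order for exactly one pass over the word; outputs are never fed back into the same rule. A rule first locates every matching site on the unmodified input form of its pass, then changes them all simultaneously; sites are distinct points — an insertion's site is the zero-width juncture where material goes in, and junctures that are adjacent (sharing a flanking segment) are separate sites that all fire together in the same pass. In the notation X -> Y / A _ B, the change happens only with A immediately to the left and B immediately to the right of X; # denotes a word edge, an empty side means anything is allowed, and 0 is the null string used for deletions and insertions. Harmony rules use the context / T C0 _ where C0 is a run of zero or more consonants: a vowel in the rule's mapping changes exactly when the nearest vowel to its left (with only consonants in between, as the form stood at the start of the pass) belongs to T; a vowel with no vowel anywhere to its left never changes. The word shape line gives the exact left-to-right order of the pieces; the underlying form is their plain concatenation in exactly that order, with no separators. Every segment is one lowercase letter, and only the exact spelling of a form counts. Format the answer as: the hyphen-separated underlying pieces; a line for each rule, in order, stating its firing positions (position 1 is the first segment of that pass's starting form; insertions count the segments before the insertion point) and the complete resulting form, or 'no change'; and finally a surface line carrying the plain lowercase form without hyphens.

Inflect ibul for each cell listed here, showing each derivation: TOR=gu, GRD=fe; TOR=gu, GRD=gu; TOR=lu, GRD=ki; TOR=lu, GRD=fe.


cell TOR=gu, GRD=fe:
underlying: ibul-va-el
1. f -> v, k -> g, p -> b, t -> d / V _ V: no change
2. e -> o, i -> u / B C0 _: fires at position(s) 7: ibulvaol
3. o -> e, u -> i / F C0 _: fires at position(s) 3: ibilvaol
surface: ibilvaol

cell TOR=gu, GRD=gu:
underlying: ibul-ip-el
1. f -> v, k -> g, p -> b, t -> d / V _ V: fires at position(s) 6: ibulibel
2. e -> o, i -> u / B C0 _: fires at position(s) 5: ibulubel
3. o -> e, u -> i / F C0 _: fires at position(s) 3: ibilubel
surface: ibilubel

cell TOR=lu, GRD=ki:
underlying: ibul-a-u
1. f -> v, k -> g, p -> b, t -> d / V _ V: no change
2. e -> o, i -> u / B C0 _: no change
3. o -> e, u -> i / F C0 _: fires at position(s) 3: ibilau
surface: ibilau

cell TOR=lu, GRD=fe:
underlying: ibul-va-u
1. f -> v, k -> g, p -> b, t -> d / V _ V: no change
2. e -> o, i -> u / B C0 _: no change
3. o -> e, u -> i / F C0 _: fires at position(s) 3: ibilvau
surface: ibilvau


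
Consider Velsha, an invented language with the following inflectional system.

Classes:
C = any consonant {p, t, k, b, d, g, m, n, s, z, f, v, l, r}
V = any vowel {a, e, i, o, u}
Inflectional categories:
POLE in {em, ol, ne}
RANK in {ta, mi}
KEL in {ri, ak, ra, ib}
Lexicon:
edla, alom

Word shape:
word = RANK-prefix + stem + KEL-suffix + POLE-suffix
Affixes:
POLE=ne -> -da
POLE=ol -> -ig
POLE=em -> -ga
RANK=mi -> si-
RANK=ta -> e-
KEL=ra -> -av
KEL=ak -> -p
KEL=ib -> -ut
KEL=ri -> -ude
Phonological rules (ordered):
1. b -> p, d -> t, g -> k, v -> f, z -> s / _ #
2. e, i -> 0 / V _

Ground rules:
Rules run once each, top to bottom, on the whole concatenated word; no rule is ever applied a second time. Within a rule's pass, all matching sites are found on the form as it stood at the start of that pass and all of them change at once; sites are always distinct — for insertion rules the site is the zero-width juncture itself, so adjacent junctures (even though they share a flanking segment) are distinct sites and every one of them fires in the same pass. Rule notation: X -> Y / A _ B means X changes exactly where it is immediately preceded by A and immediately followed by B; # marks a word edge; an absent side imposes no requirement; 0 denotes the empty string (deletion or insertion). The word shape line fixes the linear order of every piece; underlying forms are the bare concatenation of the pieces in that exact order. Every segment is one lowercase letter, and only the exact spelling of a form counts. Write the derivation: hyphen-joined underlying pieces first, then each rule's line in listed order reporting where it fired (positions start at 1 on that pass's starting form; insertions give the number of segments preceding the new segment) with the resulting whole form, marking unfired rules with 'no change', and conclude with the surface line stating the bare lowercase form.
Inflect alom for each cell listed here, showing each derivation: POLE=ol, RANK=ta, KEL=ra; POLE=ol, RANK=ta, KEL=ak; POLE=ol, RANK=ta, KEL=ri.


cell POLE=ol, RANK=ta, KEL=ra:
underlying: e-alom-av-ig
1. b -> p, d -> t, g -> k, v -> f, z -> s / _ #: fires at position(s) 9: ealomavik
2. e, i -> 0 / V _: no change
surface: ealomavik

cell POLE=ol, RANK=ta, KEL=ak:
underlying: e-alom-p-ig
1. b -> p, d -> t, g -> k, v -> f, z -> s / _ #: fires at position(s) 8: ealompik
2. e, i -> 0 / V _: no change
surface: ealompik

cell POLE=ol, RANK=ta, KEL=ri:
underlying: e-alom-ude-ig
1. b -> p, d -> t, g -> k, v -> f, z -> s / _ #: fires at position(s) 10: ealomudeik
2. e, i -> 0 / V _: fires at position(s) 9: ealomudek
surface: ealomudek


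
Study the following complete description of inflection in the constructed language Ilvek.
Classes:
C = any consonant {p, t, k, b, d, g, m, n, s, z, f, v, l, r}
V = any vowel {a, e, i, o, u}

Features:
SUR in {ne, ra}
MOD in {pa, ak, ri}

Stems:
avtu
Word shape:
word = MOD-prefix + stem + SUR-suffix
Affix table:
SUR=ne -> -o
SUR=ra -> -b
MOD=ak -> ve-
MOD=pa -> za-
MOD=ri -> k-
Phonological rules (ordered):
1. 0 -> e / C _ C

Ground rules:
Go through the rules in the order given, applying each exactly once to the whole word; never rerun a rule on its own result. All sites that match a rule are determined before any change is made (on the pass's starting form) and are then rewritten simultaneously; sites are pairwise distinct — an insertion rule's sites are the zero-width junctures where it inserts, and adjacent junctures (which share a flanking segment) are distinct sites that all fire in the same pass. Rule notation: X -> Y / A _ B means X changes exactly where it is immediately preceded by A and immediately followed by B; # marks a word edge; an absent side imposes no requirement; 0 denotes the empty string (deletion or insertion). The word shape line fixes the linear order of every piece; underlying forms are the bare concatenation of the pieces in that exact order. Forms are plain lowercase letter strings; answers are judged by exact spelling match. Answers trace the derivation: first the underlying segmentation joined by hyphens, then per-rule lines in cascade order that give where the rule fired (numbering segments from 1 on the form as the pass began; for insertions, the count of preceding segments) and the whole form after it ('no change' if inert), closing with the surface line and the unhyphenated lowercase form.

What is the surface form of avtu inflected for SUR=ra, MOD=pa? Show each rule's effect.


underlying: za-avtu-b
1. 0 -> e / C _ C: inserts after position(s) 4: zaavetub
surface: zaavetub


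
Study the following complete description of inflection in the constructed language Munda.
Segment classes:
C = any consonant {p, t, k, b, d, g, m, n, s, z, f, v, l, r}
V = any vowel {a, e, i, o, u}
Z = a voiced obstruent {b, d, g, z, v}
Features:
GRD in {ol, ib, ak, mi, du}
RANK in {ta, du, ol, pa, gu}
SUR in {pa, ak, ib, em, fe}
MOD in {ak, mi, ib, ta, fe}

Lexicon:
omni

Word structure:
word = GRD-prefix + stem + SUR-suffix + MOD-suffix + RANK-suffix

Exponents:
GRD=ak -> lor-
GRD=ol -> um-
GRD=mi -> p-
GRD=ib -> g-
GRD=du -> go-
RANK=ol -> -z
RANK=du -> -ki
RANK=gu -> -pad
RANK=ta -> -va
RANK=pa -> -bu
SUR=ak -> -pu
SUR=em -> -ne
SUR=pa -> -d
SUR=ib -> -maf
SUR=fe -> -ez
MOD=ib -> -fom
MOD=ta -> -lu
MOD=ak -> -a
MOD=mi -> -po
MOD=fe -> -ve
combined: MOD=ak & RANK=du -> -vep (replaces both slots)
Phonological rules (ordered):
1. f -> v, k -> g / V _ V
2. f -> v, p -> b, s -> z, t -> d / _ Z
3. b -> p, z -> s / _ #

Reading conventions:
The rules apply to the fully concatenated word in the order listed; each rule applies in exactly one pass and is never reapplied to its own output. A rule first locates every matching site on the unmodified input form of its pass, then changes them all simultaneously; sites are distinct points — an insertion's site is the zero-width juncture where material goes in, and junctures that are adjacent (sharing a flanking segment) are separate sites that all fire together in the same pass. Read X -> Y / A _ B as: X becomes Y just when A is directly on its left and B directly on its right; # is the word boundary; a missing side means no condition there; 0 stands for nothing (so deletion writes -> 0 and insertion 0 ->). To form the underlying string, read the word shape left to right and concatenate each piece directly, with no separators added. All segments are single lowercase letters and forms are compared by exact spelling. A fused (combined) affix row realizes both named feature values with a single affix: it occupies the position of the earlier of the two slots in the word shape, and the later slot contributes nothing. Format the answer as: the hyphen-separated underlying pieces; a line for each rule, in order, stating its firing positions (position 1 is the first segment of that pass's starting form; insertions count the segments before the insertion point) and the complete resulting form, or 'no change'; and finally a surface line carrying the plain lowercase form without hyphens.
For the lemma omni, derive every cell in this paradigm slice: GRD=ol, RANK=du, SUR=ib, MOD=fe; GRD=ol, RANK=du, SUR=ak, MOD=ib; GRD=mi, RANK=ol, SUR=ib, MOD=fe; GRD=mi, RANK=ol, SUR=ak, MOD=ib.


cell GRD=ol, RANK=du, SUR=ib, MOD=fe:
underlying: um-omni-maf-ve-ki
1. f -> v, k -> g / V _ V: fires at position(s) 12: umomnimafvegi
2. f -> v, p -> b, s -> z, t -> d / _ Z: fires at position(s) 9: umomnimavvegi
3. b -> p, z -> s / _ #: no change
surface: umomnimavvegi

cell GRD=ol, RANK=du, SUR=ak, MOD=ib:
underlying: um-omni-pu-fom-ki
1. f -> v, k -> g / V _ V: fires at position(s) 9: umomnipuvomki
2. f -> v, p -> b, s -> z, t -> d / _ Z: no change
3. b -> p, z -> s / _ #: no change
surface: umomnipuvomki

cell GRD=mi, RANK=ol, SUR=ib, MOD=fe:
underlying: p-omni-maf-ve-z
1. f -> v, k -> g / V _ V: no change
2. f -> v, p -> b, s -> z, t -> d / _ Z: fires at position(s) 8: pomnimavvez
3. b -> p, z -> s / _ #: fires at position(s) 11: pomnimavves
surface: pomnimavves

cell GRD=mi, RANK=ol, SUR=ak, MOD=ib:
underlying: p-omni-pu-fom-z
1. f -> v, k -> g / V _ V: fires at position(s) 8: pomnipuvomz
2. f -> v, p -> b, s -> z, t -> d / _ Z: no change
3. b -> p, z -> s / _ #: fires at position(s) 11: pomnipuvoms
surface: pomnipuvoms


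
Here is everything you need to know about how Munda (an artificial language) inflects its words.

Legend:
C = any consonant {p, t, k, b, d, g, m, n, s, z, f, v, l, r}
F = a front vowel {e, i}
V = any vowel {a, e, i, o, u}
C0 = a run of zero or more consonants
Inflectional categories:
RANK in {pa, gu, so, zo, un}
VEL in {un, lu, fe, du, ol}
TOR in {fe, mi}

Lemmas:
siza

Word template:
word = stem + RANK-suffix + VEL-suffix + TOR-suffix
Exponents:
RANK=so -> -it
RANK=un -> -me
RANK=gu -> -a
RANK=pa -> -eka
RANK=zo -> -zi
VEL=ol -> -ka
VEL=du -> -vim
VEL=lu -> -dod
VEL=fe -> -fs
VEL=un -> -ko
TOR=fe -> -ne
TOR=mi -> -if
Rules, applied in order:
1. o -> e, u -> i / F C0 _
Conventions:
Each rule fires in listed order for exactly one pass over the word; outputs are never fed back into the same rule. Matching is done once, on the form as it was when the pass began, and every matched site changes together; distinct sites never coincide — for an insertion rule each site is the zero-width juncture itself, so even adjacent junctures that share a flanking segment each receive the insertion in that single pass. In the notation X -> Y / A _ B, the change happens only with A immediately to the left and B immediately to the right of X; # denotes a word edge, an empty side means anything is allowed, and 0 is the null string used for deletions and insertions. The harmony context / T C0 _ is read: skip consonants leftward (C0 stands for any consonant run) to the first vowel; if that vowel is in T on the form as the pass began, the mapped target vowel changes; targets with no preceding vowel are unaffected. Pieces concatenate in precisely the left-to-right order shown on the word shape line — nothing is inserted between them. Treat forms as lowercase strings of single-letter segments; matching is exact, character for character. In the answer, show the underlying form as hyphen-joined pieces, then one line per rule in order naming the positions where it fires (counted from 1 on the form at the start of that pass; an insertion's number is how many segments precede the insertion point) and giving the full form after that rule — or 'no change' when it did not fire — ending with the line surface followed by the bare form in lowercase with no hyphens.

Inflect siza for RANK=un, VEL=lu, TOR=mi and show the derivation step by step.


underlying: siza-me-dod-if
1. o -> e, u -> i / F C0 _: fires at position(s) 8: sizamededif
surface: sizamededif


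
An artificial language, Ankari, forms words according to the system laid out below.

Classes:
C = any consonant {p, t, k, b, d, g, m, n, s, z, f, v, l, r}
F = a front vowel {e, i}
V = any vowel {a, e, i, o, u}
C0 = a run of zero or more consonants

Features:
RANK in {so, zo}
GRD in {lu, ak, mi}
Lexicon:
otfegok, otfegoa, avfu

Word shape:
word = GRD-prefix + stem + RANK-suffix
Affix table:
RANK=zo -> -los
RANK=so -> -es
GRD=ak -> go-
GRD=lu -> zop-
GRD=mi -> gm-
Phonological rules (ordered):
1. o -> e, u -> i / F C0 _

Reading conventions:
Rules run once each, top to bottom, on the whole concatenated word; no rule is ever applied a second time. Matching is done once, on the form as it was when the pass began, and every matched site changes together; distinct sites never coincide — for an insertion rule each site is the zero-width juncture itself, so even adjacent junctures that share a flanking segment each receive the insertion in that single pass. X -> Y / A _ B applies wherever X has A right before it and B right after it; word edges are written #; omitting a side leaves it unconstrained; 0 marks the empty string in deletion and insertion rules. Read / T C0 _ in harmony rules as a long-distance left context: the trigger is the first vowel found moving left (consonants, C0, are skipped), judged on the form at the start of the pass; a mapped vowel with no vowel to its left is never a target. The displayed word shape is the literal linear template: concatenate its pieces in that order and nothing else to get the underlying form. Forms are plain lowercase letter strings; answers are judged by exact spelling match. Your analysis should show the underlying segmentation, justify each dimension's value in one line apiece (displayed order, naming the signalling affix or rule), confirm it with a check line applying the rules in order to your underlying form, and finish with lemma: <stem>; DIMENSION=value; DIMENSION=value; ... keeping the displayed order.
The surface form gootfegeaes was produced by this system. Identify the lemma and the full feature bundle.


underlying: go-otfegoa-es
RANK=so - signalled by the affix -es
GRD=ak - signalled by the affix go-
check: gootfegoaes -> gootfegeaes
lemma: otfegoa; RANK=so; GRD=ak


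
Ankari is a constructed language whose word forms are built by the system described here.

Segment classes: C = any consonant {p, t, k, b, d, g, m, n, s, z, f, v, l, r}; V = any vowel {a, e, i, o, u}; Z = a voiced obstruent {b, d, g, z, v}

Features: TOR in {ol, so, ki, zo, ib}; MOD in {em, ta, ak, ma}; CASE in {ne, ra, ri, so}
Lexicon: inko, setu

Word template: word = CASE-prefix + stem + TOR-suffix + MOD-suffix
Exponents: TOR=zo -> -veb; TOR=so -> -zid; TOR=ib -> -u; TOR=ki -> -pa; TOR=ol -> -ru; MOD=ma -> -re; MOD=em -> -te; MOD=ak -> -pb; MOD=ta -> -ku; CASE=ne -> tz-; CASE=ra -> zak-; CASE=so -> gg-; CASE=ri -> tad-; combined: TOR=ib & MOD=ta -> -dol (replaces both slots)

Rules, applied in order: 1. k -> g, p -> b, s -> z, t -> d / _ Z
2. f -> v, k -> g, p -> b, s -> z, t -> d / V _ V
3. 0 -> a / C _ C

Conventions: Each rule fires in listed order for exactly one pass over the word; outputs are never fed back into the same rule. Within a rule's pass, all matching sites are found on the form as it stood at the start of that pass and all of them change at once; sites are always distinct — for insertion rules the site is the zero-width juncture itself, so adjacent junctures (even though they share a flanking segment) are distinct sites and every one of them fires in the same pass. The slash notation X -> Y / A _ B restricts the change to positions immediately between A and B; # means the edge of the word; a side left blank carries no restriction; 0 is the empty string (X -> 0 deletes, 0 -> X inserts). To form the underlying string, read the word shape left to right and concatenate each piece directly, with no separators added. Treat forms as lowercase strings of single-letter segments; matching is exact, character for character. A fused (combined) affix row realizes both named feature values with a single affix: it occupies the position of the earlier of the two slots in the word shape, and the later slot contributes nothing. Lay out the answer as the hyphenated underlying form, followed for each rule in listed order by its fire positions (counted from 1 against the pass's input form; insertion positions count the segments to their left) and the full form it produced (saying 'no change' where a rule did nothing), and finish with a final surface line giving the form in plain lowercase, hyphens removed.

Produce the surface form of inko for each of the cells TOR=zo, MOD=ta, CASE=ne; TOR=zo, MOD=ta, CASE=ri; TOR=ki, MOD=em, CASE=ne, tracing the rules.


cell TOR=zo, MOD=ta, CASE=ne:
underlying: tz-inko-veb-ku
1. k -> g, p -> b, s -> z, t -> d / _ Z: fires at position(s) 1: dzinkovebku
2. f -> v, k -> g, p -> b, s -> z, t -> d / V _ V: no change
3. 0 -> a / C _ C: inserts after position(s) 1, 4, 9: dazinakovebaku
surface: dazinakovebaku

cell TOR=zo, MOD=ta, CASE=ri:
underlying: tad-inko-veb-ku
1. k -> g, p -> b, s -> z, t -> d / _ Z: no change
2. f -> v, k -> g, p -> b, s -> z, t -> d / V _ V: no change
3. 0 -> a / C _ C: inserts after position(s) 5, 10: tadinakovebaku
surface: tadinakovebaku

cell TOR=ki, MOD=em, CASE=ne:
underlying: tz-inko-pa-te
1. k -> g, p -> b, s -> z, t -> d / _ Z: fires at position(s) 1: dzinkopate
2. f -> v, k -> g, p -> b, s -> z, t -> d / V _ V: fires at position(s) 7, 9: dzinkobade
3. 0 -> a / C _ C: inserts after position(s) 1, 4: dazinakobade
surface: dazinakobade


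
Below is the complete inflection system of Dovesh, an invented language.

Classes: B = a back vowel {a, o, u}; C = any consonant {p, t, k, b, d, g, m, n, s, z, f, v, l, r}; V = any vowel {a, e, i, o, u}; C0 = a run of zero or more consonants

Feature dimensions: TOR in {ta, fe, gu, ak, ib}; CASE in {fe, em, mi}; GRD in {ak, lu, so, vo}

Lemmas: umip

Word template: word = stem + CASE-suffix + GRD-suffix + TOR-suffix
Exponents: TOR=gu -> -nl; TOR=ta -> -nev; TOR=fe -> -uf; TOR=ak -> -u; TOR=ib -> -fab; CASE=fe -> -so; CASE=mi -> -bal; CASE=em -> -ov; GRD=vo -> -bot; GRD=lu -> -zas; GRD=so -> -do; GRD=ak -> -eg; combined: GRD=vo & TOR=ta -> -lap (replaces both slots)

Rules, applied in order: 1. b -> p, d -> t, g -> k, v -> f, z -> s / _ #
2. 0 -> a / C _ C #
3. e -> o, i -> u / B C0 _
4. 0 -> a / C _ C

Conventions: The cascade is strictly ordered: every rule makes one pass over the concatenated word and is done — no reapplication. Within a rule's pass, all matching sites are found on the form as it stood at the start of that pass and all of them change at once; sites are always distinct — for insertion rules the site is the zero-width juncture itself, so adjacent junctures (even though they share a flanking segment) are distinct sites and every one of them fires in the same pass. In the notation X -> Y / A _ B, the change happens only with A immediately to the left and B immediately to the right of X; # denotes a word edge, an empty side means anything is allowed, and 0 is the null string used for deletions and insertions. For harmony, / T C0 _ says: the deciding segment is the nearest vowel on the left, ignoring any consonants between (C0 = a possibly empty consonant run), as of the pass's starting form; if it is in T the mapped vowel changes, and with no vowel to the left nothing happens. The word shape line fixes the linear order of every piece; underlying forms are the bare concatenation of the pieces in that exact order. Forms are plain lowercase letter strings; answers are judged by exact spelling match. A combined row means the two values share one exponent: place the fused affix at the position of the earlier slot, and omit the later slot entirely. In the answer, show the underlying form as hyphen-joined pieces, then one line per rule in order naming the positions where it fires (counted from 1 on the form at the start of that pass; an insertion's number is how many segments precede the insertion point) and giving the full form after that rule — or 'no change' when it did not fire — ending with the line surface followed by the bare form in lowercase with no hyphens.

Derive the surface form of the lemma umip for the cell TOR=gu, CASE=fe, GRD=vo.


underlying: umip-so-bot-nl
1. b -> p, d -> t, g -> k, v -> f, z -> s / _ #: no change
2. 0 -> a / C _ C #: inserts after position(s) 10: umipsobotnal
3. e -> o, i -> u / B C0 _: fires at position(s) 3: umupsobotnal
4. 0 -> a / C _ C: inserts after position(s) 4, 9: umupasobotanal
surface: umupasobotanal


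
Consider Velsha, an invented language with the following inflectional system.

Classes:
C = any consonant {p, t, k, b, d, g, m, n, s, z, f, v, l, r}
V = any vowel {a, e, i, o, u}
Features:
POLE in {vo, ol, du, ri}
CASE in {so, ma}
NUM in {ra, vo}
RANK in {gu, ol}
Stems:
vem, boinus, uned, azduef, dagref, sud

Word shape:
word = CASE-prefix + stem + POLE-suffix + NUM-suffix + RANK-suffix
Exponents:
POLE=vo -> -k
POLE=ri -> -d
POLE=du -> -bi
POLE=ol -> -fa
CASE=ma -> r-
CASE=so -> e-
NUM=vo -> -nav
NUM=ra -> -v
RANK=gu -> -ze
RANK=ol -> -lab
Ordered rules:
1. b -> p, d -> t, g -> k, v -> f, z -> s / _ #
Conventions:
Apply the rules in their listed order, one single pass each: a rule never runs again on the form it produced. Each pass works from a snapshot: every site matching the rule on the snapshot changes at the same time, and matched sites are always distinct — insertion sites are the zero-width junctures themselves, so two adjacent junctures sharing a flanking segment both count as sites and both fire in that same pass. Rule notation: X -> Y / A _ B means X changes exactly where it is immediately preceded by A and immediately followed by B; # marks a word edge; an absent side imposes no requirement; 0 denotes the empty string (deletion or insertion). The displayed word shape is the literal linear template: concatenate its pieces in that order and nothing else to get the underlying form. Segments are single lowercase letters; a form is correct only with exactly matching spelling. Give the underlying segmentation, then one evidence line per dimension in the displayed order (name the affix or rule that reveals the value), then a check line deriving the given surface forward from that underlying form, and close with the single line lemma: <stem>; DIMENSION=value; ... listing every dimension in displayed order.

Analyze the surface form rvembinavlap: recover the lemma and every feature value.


underlying: r-vem-bi-nav-lab
POLE=du - signalled by the affix -bi
CASE=ma - signalled by the affix r-
NUM=vo - signalled by the affix -nav
RANK=ol - signalled by the affix -lab
check: rvembinavlab -> rvembinavlap
lemma: vem; POLE=du; CASE=ma; NUM=vo; RANK=ol


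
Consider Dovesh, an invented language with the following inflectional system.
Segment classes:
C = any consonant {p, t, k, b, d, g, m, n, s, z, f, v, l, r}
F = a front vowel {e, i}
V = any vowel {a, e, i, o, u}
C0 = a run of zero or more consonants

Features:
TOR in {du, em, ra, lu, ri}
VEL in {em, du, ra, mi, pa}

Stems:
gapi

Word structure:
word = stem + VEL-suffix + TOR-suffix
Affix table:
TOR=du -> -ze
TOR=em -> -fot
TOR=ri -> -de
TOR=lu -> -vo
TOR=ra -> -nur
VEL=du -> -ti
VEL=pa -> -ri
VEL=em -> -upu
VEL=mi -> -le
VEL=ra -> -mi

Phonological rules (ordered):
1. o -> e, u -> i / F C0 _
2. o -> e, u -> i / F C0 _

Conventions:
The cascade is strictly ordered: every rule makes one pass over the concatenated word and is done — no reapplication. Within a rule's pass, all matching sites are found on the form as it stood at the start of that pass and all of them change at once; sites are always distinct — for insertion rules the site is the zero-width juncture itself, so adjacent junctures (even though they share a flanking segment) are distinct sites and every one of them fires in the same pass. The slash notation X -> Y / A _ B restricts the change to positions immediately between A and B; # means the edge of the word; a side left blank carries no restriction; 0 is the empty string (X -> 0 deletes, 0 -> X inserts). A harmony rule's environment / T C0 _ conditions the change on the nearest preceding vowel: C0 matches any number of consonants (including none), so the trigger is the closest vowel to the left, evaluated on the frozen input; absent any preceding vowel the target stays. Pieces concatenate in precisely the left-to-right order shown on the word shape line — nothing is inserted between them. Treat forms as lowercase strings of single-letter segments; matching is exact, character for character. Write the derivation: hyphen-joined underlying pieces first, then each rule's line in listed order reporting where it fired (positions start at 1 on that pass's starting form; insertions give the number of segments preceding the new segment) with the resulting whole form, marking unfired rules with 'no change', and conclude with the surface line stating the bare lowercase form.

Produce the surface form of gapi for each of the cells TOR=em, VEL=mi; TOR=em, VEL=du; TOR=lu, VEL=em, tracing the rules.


cell TOR=em, VEL=mi:
underlying: gapi-le-fot
1. o -> e, u -> i / F C0 _: fires at position(s) 8: gapilefet
2. o -> e, u -> i / F C0 _: no change
surface: gapilefet

cell TOR=em, VEL=du:
underlying: gapi-ti-fot
1. o -> e, u -> i / F C0 _: fires at position(s) 8: gapitifet
2. o -> e, u -> i / F C0 _: no change
surface: gapitifet

cell TOR=lu, VEL=em:
underlying: gapi-upu-vo
1. o -> e, u -> i / F C0 _: fires at position(s) 5: gapiipuvo
2. o -> e, u -> i / F C0 _: fires at position(s) 7: gapiipivo
surface: gapiipivo


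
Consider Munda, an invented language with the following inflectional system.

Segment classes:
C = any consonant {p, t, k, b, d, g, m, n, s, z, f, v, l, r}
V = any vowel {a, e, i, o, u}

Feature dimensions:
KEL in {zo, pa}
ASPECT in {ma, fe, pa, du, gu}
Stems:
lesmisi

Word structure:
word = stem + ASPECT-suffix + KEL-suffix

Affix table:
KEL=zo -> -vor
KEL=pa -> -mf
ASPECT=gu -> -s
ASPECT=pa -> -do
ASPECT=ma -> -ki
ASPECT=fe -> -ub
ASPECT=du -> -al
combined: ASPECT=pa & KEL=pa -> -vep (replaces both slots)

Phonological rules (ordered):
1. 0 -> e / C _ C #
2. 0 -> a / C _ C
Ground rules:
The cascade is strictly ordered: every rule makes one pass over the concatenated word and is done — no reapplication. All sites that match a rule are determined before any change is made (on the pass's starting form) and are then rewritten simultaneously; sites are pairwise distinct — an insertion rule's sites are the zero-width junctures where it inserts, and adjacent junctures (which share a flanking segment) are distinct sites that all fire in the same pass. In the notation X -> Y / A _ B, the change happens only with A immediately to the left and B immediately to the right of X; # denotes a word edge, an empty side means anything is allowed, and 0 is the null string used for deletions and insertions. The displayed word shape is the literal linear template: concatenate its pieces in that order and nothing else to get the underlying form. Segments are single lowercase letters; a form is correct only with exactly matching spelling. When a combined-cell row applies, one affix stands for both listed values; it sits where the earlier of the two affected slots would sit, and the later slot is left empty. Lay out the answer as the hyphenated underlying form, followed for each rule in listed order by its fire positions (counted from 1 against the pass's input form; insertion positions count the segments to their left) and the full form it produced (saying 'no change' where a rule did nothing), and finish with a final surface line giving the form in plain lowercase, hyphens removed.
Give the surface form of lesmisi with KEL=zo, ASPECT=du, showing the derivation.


underlying: lesmisi-al-vor
1. 0 -> e / C _ C #: no change
2. 0 -> a / C _ C: inserts after position(s) 3, 9: lesamisialavor
surface: lesamisialavor


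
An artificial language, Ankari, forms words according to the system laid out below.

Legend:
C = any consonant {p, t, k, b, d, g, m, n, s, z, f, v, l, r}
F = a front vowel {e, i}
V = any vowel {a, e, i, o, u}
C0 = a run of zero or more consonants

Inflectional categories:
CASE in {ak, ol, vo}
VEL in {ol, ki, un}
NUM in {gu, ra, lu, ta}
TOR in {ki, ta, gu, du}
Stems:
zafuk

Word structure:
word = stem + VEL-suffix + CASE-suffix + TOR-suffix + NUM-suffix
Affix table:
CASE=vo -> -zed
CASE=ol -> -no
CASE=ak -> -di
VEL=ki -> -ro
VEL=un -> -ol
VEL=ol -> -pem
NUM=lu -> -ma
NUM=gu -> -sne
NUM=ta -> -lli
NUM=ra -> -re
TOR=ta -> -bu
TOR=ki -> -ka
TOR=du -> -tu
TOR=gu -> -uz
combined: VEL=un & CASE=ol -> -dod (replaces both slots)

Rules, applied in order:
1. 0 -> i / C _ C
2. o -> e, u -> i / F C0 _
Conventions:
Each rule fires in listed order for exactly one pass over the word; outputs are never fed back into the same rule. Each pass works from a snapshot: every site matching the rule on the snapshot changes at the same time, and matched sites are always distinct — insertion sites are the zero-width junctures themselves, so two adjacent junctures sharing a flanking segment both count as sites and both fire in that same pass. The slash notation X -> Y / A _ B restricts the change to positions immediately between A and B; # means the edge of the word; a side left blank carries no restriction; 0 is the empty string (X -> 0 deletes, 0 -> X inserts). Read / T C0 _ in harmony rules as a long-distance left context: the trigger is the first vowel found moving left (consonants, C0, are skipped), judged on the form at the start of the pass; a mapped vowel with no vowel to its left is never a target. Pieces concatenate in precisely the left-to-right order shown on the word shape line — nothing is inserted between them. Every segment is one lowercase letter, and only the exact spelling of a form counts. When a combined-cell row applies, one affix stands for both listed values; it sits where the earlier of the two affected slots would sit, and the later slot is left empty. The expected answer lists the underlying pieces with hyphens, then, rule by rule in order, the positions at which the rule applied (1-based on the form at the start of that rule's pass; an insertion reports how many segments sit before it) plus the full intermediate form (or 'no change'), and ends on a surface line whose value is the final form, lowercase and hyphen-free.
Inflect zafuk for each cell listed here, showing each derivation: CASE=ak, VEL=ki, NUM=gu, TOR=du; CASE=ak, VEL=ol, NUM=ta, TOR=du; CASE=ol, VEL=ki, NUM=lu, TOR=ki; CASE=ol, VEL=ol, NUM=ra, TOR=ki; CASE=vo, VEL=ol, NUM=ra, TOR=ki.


cell CASE=ak, VEL=ki, NUM=gu, TOR=du:
underlying: zafuk-ro-di-tu-sne
1. 0 -> i / C _ C: inserts after position(s) 5, 12: zafukiroditusine
2. o -> e, u -> i / F C0 _: fires at position(s) 8, 12: zafukireditisine
surface: zafukireditisine

cell CASE=ak, VEL=ol, NUM=ta, TOR=du:
underlying: zafuk-pem-di-tu-lli
1. 0 -> i / C _ C: inserts after position(s) 5, 8, 13: zafukipemiditulili
2. o -> e, u -> i / F C0 _: fires at position(s) 14: zafukipemiditilili
surface: zafukipemiditilili

cell CASE=ol, VEL=ki, NUM=lu, TOR=ki:
underlying: zafuk-ro-no-ka-ma
1. 0 -> i / C _ C: inserts after position(s) 5: zafukironokama
2. o -> e, u -> i / F C0 _: fires at position(s) 8: zafukirenokama
surface: zafukirenokama

cell CASE=ol, VEL=ol, NUM=ra, TOR=ki:
underlying: zafuk-pem-no-ka-re
1. 0 -> i / C _ C: inserts after position(s) 5, 8: zafukipeminokare
2. o -> e, u -> i / F C0 _: fires at position(s) 12: zafukipeminekare
surface: zafukipeminekare

cell CASE=vo, VEL=ol, NUM=ra, TOR=ki:
underlying: zafuk-pem-zed-ka-re
1. 0 -> i / C _ C: inserts after position(s) 5, 8, 11: zafukipemizedikare
2. o -> e, u -> i / F C0 _: no change
surface: zafukipemizedikare


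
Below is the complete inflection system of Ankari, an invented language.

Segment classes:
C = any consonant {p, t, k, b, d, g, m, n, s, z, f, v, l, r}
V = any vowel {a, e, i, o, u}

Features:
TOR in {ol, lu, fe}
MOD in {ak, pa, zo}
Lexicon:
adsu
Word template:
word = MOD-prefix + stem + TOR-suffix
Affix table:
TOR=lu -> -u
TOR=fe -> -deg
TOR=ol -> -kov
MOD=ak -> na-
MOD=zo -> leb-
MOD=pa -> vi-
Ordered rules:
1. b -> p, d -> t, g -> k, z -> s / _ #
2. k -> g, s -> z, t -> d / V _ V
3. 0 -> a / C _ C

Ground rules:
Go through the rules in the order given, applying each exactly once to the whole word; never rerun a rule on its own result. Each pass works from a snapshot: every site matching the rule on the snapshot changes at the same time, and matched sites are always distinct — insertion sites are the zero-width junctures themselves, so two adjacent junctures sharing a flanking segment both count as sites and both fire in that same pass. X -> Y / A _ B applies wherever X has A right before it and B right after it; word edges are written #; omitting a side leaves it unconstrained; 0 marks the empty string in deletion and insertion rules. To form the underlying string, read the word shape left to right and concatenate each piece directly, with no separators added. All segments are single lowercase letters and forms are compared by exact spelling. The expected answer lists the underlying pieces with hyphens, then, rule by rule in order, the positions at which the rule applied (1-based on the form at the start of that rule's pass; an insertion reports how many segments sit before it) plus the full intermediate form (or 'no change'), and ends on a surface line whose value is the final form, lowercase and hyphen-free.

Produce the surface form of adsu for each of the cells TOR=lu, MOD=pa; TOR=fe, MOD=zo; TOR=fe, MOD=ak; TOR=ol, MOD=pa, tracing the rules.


cell TOR=lu, MOD=pa:
underlying: vi-adsu-u
1. b -> p, d -> t, g -> k, z -> s / _ #: no change
2. k -> g, s -> z, t -> d / V _ V: no change
3. 0 -> a / C _ C: inserts after position(s) 4: viadasuu
surface: viadasuu

cell TOR=fe, MOD=zo:
underlying: leb-adsu-deg
1. b -> p, d -> t, g -> k, z -> s / _ #: fires at position(s) 10: lebadsudek
2. k -> g, s -> z, t -> d / V _ V: no change
3. 0 -> a / C _ C: inserts after position(s) 5: lebadasudek
surface: lebadasudek

cell TOR=fe, MOD=ak:
underlying: na-adsu-deg
1. b -> p, d -> t, g -> k, z -> s / _ #: fires at position(s) 9: naadsudek
2. k -> g, s -> z, t -> d / V _ V: no change
3. 0 -> a / C _ C: inserts after position(s) 4: naadasudek
surface: naadasudek

cell TOR=ol, MOD=pa:
underlying: vi-adsu-kov
1. b -> p, d -> t, g -> k, z -> s / _ #: no change
2. k -> g, s -> z, t -> d / V _ V: fires at position(s) 7: viadsugov
3. 0 -> a / C _ C: inserts after position(s) 4: viadasugov
surface: viadasugov
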